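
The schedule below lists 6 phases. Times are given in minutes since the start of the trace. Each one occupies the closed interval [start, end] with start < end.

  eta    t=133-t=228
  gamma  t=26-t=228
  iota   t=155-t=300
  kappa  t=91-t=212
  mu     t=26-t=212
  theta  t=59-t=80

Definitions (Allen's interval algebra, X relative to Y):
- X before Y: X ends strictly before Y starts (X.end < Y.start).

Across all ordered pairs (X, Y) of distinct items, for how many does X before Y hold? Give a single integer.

Checking all 30 ordered pairs for relation 'before'; matching pairs in alphabetical order:
(theta, eta): theta before eta ✓
(theta, iota): theta before iota ✓
(theta, kappa): theta before kappa ✓
Count: 3.

3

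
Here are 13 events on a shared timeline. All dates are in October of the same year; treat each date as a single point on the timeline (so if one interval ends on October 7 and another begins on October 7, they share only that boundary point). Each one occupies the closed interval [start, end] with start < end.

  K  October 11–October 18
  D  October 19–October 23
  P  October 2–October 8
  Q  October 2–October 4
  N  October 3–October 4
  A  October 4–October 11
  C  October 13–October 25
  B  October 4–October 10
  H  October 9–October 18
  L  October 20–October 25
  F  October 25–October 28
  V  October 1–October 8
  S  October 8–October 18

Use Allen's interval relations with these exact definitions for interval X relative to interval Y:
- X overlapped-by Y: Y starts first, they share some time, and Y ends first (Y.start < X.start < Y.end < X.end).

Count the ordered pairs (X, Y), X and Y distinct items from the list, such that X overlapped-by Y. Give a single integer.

Checking all 156 ordered pairs for relation 'overlapped-by'; matching pairs in alphabetical order:
(A, P): A overlapped-by P ✓
(A, V): A overlapped-by V ✓
(B, P): B overlapped-by P ✓
(B, V): B overlapped-by V ✓
(C, H): C overlapped-by H ✓
(C, K): C overlapped-by K ✓
(C, S): C overlapped-by S ✓
(H, A): H overlapped-by A ✓
(H, B): H overlapped-by B ✓
(L, D): L overlapped-by D ✓
(S, A): S overlapped-by A ✓
(S, B): S overlapped-by B ✓
Count: 12.

12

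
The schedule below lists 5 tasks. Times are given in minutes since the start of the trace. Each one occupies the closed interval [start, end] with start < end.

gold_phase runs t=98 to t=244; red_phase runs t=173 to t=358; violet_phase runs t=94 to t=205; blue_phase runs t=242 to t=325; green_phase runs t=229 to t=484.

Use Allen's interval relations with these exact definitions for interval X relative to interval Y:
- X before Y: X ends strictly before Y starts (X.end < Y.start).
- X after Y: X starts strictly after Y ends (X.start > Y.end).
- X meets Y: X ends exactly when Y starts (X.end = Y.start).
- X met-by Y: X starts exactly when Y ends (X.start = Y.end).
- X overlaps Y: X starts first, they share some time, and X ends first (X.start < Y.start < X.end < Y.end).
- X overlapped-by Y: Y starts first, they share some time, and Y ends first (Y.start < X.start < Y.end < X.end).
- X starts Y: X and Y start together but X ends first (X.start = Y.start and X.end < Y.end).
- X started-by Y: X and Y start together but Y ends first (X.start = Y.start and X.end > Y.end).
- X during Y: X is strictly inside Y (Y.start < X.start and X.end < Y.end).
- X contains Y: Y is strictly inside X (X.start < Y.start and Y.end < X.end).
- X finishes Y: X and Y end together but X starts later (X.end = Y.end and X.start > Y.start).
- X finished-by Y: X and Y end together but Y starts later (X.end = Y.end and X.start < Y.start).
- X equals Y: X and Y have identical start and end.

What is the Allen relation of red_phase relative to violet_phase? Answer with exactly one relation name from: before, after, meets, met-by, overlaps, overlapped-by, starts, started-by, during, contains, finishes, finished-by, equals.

red_phase = [t=173, t=358]; violet_phase = [t=94, t=205].
Compare endpoints: red_phase.start > violet_phase.start, red_phase.start < violet_phase.end, red_phase.end > violet_phase.start, red_phase.end > violet_phase.end.
That pattern is 'overlapped-by'.

overlapped-by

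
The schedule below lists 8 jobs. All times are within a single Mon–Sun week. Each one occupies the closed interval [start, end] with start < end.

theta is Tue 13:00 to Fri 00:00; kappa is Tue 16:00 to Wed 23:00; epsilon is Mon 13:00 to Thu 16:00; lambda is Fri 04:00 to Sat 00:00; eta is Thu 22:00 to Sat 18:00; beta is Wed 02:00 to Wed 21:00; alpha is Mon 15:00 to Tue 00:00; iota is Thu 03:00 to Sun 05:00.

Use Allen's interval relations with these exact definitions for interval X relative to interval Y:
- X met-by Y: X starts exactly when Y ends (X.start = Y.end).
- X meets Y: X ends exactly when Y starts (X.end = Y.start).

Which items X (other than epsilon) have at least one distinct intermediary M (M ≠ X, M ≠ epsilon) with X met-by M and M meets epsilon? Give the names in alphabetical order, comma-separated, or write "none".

none

Target epsilon = [Mon 13:00, Thu 16:00].
Intermediaries M with M meets epsilon: none.
Union: none.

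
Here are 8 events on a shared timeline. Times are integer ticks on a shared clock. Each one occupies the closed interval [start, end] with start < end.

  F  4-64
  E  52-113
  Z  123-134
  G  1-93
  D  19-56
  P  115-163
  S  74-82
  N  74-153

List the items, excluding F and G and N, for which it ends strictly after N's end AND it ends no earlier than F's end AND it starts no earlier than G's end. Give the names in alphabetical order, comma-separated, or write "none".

Conditions: its end is strictly after N's end (X.end > 153) AND its end is no earlier than F's end (X.end >= 64) AND its start is no earlier than G's end (X.start >= 93).
D: end 56 > 153? ✗; end 56 >= 64? ✗; start 19 >= 93? ✗ → no.
E: end 113 > 153? ✗; end 113 >= 64? ✓; start 52 >= 93? ✗ → no.
P: end 163 > 153? ✓; end 163 >= 64? ✓; start 115 >= 93? ✓ → yes.
S: end 82 > 153? ✗; end 82 >= 64? ✓; start 74 >= 93? ✗ → no.
Z: end 134 > 153? ✗; end 134 >= 64? ✓; start 123 >= 93? ✓ → no.
Result: P.

P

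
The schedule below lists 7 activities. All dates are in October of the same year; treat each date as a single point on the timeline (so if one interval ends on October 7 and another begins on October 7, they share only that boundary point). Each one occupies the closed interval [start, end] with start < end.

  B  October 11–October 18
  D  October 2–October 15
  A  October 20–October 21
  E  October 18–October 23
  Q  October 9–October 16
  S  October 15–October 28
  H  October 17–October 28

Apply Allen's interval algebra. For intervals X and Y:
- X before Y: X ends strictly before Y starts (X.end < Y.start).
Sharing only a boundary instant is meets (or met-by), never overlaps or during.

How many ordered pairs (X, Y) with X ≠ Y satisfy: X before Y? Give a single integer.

Checking all 42 ordered pairs for relation 'before'; matching pairs in alphabetical order:
(B, A): B before A ✓
(D, A): D before A ✓
(D, E): D before E ✓
(D, H): D before H ✓
(Q, A): Q before A ✓
(Q, E): Q before E ✓
(Q, H): Q before H ✓
Count: 7.

7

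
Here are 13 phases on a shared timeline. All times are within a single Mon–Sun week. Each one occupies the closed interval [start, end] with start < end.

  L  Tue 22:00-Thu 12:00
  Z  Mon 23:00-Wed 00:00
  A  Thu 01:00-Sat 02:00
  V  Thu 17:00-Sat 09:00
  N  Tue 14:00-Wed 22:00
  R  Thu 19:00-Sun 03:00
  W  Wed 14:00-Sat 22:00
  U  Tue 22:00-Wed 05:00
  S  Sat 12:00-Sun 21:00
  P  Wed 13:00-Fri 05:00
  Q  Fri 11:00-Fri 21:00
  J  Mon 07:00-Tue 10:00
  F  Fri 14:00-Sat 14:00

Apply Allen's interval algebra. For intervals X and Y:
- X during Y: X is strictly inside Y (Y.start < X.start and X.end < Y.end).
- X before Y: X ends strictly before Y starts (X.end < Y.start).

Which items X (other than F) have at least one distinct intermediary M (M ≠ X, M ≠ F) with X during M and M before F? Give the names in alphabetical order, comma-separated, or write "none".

Target F = [Fri 14:00, Sat 14:00].
Intermediaries M with M before F: J, L, N, P, U, Z.
Via J — items with X during J: none.
Via L — items with X during L: none.
Via N — items with X during N: U.
Via P — items with X during P: none.
Via U — items with X during U: none.
Via Z — items with X during Z: none.
Union: U.

U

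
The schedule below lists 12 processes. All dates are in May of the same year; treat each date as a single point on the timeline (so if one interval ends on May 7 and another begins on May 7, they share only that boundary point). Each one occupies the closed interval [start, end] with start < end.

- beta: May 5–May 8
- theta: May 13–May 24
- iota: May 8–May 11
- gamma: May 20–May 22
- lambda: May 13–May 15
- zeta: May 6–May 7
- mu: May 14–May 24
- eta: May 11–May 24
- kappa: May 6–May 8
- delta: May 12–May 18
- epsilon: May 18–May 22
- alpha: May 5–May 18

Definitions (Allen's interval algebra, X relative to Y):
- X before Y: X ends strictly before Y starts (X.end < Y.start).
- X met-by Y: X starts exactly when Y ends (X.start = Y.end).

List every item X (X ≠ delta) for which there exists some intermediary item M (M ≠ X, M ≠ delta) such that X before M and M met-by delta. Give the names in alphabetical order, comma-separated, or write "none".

Target delta = [May 12, May 18].
Intermediaries M with M met-by delta: epsilon.
Via epsilon — items with X before epsilon: beta, iota, kappa, lambda, zeta.
Union: beta, iota, kappa, lambda, zeta.

beta, iota, kappa, lambda, zeta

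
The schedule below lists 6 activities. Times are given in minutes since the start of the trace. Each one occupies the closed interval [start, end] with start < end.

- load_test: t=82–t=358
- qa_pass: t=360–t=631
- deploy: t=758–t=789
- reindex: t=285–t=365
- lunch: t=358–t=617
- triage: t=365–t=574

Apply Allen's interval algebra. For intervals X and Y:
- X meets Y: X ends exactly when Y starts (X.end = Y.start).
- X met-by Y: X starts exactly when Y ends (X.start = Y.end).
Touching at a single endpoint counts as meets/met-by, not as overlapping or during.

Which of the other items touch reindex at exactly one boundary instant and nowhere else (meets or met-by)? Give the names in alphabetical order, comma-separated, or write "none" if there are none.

triage

Target reindex = [t=285, t=365].
deploy [t=758, t=789] → after → no.
load_test [t=82, t=358] → overlaps → no.
lunch [t=358, t=617] → overlapped-by → no.
qa_pass [t=360, t=631] → overlapped-by → no.
triage [t=365, t=574] → met-by → yes.
Result: triage.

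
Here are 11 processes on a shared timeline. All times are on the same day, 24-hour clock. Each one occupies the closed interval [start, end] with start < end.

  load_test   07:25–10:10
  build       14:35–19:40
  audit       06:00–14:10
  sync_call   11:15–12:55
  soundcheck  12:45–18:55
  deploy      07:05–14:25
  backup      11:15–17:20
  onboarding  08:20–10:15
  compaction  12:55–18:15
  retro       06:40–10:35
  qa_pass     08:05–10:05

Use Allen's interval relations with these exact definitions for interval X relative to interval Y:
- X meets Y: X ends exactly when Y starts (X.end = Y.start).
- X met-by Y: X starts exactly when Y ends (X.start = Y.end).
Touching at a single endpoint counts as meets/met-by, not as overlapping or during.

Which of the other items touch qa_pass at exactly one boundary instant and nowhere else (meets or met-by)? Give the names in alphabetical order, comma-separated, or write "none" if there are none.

none

Target qa_pass = [08:05, 10:05].
audit [06:00, 14:10] → contains → no.
backup [11:15, 17:20] → after → no.
build [14:35, 19:40] → after → no.
compaction [12:55, 18:15] → after → no.
deploy [07:05, 14:25] → contains → no.
load_test [07:25, 10:10] → contains → no.
onboarding [08:20, 10:15] → overlapped-by → no.
retro [06:40, 10:35] → contains → no.
soundcheck [12:45, 18:55] → after → no.
sync_call [11:15, 12:55] → after → no.
Result: none.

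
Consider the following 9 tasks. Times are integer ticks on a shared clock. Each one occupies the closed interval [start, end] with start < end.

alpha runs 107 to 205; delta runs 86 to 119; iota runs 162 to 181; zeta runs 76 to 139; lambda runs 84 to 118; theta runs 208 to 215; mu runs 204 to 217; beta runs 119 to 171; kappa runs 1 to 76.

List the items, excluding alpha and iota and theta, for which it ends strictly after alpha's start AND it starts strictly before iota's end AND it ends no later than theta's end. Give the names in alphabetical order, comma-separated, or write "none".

beta, delta, lambda, zeta

Conditions: its end is strictly after alpha's start (X.end > 107) AND its start is strictly before iota's end (X.start < 181) AND its end is no later than theta's end (X.end <= 215).
beta: end 171 > 107? ✓; start 119 < 181? ✓; end 171 <= 215? ✓ → yes.
delta: end 119 > 107? ✓; start 86 < 181? ✓; end 119 <= 215? ✓ → yes.
kappa: end 76 > 107? ✗; start 1 < 181? ✓; end 76 <= 215? ✓ → no.
lambda: end 118 > 107? ✓; start 84 < 181? ✓; end 118 <= 215? ✓ → yes.
mu: end 217 > 107? ✓; start 204 < 181? ✗; end 217 <= 215? ✗ → no.
zeta: end 139 > 107? ✓; start 76 < 181? ✓; end 139 <= 215? ✓ → yes.
Result: beta, delta, lambda, zeta.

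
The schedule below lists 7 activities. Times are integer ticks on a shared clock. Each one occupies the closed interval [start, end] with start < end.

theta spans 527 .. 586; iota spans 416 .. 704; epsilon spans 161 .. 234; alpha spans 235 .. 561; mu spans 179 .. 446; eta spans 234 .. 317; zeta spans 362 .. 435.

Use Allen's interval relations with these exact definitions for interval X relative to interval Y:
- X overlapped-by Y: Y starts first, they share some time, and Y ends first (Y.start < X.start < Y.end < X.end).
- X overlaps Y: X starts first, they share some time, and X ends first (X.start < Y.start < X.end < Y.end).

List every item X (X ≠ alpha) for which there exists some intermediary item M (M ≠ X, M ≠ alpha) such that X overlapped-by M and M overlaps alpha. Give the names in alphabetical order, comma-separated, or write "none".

Target alpha = [235, 561].
Intermediaries M with M overlaps alpha: eta, mu.
Via eta — items with X overlapped-by eta: none.
Via mu — items with X overlapped-by mu: iota.
Union: iota.

iota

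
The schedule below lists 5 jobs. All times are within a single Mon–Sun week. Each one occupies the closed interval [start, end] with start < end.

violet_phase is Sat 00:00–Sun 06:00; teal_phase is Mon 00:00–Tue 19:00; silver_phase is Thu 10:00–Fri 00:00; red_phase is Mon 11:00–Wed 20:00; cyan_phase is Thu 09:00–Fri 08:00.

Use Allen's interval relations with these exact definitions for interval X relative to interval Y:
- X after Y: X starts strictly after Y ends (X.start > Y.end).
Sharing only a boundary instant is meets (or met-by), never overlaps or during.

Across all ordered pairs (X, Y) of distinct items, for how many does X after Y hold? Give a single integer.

Checking all 20 ordered pairs for relation 'after'; matching pairs in alphabetical order:
(cyan_phase, red_phase): cyan_phase after red_phase ✓
(cyan_phase, teal_phase): cyan_phase after teal_phase ✓
(silver_phase, red_phase): silver_phase after red_phase ✓
(silver_phase, teal_phase): silver_phase after teal_phase ✓
(violet_phase, cyan_phase): violet_phase after cyan_phase ✓
(violet_phase, red_phase): violet_phase after red_phase ✓
(violet_phase, silver_phase): violet_phase after silver_phase ✓
(violet_phase, teal_phase): violet_phase after teal_phase ✓
Count: 8.

8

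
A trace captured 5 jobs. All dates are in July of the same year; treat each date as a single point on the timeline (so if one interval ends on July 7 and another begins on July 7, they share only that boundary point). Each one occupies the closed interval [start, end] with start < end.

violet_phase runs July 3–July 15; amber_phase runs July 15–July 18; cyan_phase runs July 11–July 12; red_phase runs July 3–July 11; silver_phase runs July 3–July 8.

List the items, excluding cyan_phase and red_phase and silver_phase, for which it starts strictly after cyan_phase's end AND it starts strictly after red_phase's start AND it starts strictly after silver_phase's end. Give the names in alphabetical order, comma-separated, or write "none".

Conditions: its start is strictly after cyan_phase's end (X.start > July 12) AND its start is strictly after red_phase's start (X.start > July 3) AND its start is strictly after silver_phase's end (X.start > July 8).
amber_phase: start July 15 > July 12? ✓; start July 15 > July 3? ✓; start July 15 > July 8? ✓ → yes.
violet_phase: start July 3 > July 12? ✗; start July 3 > July 3? ✗; start July 3 > July 8? ✗ → no.
Result: amber_phase.

amber_phase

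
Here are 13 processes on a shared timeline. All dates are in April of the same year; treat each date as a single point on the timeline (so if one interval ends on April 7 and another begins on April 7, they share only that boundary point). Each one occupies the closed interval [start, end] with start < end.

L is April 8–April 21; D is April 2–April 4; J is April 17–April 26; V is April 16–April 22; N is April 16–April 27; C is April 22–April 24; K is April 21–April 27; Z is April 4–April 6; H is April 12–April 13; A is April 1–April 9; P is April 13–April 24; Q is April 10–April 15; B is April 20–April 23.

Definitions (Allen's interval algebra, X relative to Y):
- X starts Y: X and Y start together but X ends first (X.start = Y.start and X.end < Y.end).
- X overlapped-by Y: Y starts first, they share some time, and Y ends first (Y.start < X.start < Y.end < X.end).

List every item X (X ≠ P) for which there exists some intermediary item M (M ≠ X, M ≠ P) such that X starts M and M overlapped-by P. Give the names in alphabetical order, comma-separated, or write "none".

V

Target P = [April 13, April 24].
Intermediaries M with M overlapped-by P: J, K, N.
Via J — items with X starts J: none.
Via K — items with X starts K: none.
Via N — items with X starts N: V.
Union: V.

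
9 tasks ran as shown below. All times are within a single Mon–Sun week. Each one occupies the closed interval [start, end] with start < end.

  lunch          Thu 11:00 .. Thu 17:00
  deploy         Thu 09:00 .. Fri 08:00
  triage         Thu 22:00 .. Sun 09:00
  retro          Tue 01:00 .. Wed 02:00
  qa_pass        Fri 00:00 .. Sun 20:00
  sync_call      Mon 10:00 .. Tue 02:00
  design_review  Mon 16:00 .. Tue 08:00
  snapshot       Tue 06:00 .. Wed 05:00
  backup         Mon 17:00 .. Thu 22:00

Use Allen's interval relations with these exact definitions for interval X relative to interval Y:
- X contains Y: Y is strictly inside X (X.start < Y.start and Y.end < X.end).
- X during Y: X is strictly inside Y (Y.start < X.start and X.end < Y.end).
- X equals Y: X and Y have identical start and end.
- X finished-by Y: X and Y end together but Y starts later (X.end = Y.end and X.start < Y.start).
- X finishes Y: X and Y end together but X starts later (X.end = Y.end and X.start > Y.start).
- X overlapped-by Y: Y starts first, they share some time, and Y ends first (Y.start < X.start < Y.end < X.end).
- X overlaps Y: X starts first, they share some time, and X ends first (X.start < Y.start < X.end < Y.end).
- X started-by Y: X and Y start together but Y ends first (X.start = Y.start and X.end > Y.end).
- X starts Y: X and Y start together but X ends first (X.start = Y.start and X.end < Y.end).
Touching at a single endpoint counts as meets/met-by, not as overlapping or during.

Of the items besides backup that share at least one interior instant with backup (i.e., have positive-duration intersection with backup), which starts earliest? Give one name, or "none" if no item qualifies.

Target backup = [Mon 17:00, Thu 22:00].
deploy [Thu 09:00, Fri 08:00] → overlapped-by → candidate.
design_review [Mon 16:00, Tue 08:00] → overlaps → candidate.
lunch [Thu 11:00, Thu 17:00] → during → candidate.
qa_pass [Fri 00:00, Sun 20:00] → after → excluded.
retro [Tue 01:00, Wed 02:00] → during → candidate.
snapshot [Tue 06:00, Wed 05:00] → during → candidate.
sync_call [Mon 10:00, Tue 02:00] → overlaps → candidate.
triage [Thu 22:00, Sun 09:00] → met-by → excluded.
Among candidates, earliest start is Mon 10:00 → sync_call.

sync_call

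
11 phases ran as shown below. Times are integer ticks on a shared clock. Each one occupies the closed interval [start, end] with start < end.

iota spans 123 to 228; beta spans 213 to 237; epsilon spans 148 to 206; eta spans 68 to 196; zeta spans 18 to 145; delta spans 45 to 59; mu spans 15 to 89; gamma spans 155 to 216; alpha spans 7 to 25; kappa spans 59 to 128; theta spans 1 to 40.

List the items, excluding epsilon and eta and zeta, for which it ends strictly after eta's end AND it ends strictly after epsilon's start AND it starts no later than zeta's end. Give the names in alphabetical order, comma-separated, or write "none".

Conditions: its end is strictly after eta's end (X.end > 196) AND its end is strictly after epsilon's start (X.end > 148) AND its start is no later than zeta's end (X.start <= 145).
alpha: end 25 > 196? ✗; end 25 > 148? ✗; start 7 <= 145? ✓ → no.
beta: end 237 > 196? ✓; end 237 > 148? ✓; start 213 <= 145? ✗ → no.
delta: end 59 > 196? ✗; end 59 > 148? ✗; start 45 <= 145? ✓ → no.
gamma: end 216 > 196? ✓; end 216 > 148? ✓; start 155 <= 145? ✗ → no.
iota: end 228 > 196? ✓; end 228 > 148? ✓; start 123 <= 145? ✓ → yes.
kappa: end 128 > 196? ✗; end 128 > 148? ✗; start 59 <= 145? ✓ → no.
mu: end 89 > 196? ✗; end 89 > 148? ✗; start 15 <= 145? ✓ → no.
theta: end 40 > 196? ✗; end 40 > 148? ✗; start 1 <= 145? ✓ → no.
Result: iota.

iota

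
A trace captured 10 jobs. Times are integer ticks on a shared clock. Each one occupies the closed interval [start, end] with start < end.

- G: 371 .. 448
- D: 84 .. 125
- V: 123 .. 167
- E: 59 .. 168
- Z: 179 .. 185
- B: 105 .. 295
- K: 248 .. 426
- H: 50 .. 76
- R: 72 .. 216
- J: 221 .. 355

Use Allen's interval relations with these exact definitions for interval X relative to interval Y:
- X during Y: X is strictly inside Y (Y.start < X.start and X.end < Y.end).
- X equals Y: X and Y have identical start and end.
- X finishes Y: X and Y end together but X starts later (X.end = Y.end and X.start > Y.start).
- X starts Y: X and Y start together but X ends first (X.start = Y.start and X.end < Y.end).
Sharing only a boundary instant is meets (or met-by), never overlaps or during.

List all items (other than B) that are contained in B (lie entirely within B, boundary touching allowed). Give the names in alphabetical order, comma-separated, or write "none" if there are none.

Target B = [105, 295].
D [84, 125] → overlaps → no.
E [59, 168] → overlaps → no.
G [371, 448] → after → no.
H [50, 76] → before → no.
J [221, 355] → overlapped-by → no.
K [248, 426] → overlapped-by → no.
R [72, 216] → overlaps → no.
V [123, 167] → during → yes.
Z [179, 185] → during → yes.
Result: V, Z.

V, Z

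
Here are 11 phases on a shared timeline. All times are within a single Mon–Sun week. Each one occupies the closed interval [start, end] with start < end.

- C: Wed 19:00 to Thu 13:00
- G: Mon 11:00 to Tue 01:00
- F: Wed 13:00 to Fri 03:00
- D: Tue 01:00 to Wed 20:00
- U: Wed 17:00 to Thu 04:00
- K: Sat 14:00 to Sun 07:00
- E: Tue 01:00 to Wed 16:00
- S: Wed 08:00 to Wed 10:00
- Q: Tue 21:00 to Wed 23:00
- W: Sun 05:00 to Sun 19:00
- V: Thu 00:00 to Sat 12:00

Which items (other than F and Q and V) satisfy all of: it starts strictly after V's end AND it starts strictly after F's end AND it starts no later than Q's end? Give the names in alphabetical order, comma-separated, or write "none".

none

Conditions: its start is strictly after V's end (X.start > Sat 12:00) AND its start is strictly after F's end (X.start > Fri 03:00) AND its start is no later than Q's end (X.start <= Wed 23:00).
C: start Wed 19:00 > Sat 12:00? ✗; start Wed 19:00 > Fri 03:00? ✗; start Wed 19:00 <= Wed 23:00? ✓ → no.
D: start Tue 01:00 > Sat 12:00? ✗; start Tue 01:00 > Fri 03:00? ✗; start Tue 01:00 <= Wed 23:00? ✓ → no.
E: start Tue 01:00 > Sat 12:00? ✗; start Tue 01:00 > Fri 03:00? ✗; start Tue 01:00 <= Wed 23:00? ✓ → no.
G: start Mon 11:00 > Sat 12:00? ✗; start Mon 11:00 > Fri 03:00? ✗; start Mon 11:00 <= Wed 23:00? ✓ → no.
K: start Sat 14:00 > Sat 12:00? ✓; start Sat 14:00 > Fri 03:00? ✓; start Sat 14:00 <= Wed 23:00? ✗ → no.
S: start Wed 08:00 > Sat 12:00? ✗; start Wed 08:00 > Fri 03:00? ✗; start Wed 08:00 <= Wed 23:00? ✓ → no.
U: start Wed 17:00 > Sat 12:00? ✗; start Wed 17:00 > Fri 03:00? ✗; start Wed 17:00 <= Wed 23:00? ✓ → no.
W: start Sun 05:00 > Sat 12:00? ✓; start Sun 05:00 > Fri 03:00? ✓; start Sun 05:00 <= Wed 23:00? ✗ → no.
Result: none.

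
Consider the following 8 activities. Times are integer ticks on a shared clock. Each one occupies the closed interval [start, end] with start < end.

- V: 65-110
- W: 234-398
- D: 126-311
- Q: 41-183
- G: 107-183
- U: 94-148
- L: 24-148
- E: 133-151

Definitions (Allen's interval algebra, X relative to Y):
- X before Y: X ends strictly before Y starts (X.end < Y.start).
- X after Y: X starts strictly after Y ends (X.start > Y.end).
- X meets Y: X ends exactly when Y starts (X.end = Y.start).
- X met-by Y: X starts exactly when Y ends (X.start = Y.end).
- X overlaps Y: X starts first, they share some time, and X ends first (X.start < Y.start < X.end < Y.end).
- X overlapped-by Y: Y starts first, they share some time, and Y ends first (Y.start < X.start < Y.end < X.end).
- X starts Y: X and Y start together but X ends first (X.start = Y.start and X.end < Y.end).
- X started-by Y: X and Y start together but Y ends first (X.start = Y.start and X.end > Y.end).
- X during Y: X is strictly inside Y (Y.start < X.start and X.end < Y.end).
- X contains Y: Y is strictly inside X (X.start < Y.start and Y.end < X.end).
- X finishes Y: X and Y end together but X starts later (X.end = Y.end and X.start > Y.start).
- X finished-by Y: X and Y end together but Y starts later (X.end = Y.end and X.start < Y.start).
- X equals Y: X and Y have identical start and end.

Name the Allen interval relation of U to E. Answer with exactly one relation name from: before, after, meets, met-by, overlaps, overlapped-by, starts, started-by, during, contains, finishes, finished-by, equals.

U = [94, 148]; E = [133, 151].
Compare endpoints: U.start < E.start, U.start < E.end, U.end > E.start, U.end < E.end.
That pattern is 'overlaps'.

overlaps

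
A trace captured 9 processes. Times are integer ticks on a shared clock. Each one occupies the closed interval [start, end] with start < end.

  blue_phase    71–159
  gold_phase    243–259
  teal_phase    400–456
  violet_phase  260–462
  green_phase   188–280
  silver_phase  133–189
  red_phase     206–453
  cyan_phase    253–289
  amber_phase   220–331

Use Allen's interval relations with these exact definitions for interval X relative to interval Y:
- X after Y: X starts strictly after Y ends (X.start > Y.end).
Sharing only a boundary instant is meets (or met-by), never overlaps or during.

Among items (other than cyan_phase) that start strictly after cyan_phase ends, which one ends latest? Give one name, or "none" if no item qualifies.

Target cyan_phase = [253, 289].
amber_phase [220, 331] → contains → excluded.
blue_phase [71, 159] → before → excluded.
gold_phase [243, 259] → overlaps → excluded.
green_phase [188, 280] → overlaps → excluded.
red_phase [206, 453] → contains → excluded.
silver_phase [133, 189] → before → excluded.
teal_phase [400, 456] → after → candidate.
violet_phase [260, 462] → overlapped-by → excluded.
Among candidates, latest end is 456 → teal_phase.

teal_phase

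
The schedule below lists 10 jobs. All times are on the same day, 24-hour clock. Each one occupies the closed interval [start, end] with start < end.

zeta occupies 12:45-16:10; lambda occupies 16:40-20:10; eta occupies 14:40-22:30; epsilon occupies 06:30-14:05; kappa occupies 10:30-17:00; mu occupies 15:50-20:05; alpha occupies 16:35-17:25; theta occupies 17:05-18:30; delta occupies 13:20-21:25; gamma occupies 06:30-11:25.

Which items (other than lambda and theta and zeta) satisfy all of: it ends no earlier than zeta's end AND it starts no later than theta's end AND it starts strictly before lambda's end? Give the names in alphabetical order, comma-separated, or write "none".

Conditions: its end is no earlier than zeta's end (X.end >= 16:10) AND its start is no later than theta's end (X.start <= 18:30) AND its start is strictly before lambda's end (X.start < 20:10).
alpha: end 17:25 >= 16:10? ✓; start 16:35 <= 18:30? ✓; start 16:35 < 20:10? ✓ → yes.
delta: end 21:25 >= 16:10? ✓; start 13:20 <= 18:30? ✓; start 13:20 < 20:10? ✓ → yes.
epsilon: end 14:05 >= 16:10? ✗; start 06:30 <= 18:30? ✓; start 06:30 < 20:10? ✓ → no.
eta: end 22:30 >= 16:10? ✓; start 14:40 <= 18:30? ✓; start 14:40 < 20:10? ✓ → yes.
gamma: end 11:25 >= 16:10? ✗; start 06:30 <= 18:30? ✓; start 06:30 < 20:10? ✓ → no.
kappa: end 17:00 >= 16:10? ✓; start 10:30 <= 18:30? ✓; start 10:30 < 20:10? ✓ → yes.
mu: end 20:05 >= 16:10? ✓; start 15:50 <= 18:30? ✓; start 15:50 < 20:10? ✓ → yes.
Result: alpha, delta, eta, kappa, mu.

alpha, delta, eta, kappa, mu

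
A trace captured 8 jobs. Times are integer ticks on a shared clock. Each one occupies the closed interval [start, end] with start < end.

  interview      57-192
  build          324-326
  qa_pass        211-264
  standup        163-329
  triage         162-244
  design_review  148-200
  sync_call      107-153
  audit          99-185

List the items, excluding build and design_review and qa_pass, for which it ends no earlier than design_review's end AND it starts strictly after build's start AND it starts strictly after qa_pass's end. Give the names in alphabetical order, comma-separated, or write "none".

none

Conditions: its end is no earlier than design_review's end (X.end >= 200) AND its start is strictly after build's start (X.start > 324) AND its start is strictly after qa_pass's end (X.start > 264).
audit: end 185 >= 200? ✗; start 99 > 324? ✗; start 99 > 264? ✗ → no.
interview: end 192 >= 200? ✗; start 57 > 324? ✗; start 57 > 264? ✗ → no.
standup: end 329 >= 200? ✓; start 163 > 324? ✗; start 163 > 264? ✗ → no.
sync_call: end 153 >= 200? ✗; start 107 > 324? ✗; start 107 > 264? ✗ → no.
triage: end 244 >= 200? ✓; start 162 > 324? ✗; start 162 > 264? ✗ → no.
Result: none.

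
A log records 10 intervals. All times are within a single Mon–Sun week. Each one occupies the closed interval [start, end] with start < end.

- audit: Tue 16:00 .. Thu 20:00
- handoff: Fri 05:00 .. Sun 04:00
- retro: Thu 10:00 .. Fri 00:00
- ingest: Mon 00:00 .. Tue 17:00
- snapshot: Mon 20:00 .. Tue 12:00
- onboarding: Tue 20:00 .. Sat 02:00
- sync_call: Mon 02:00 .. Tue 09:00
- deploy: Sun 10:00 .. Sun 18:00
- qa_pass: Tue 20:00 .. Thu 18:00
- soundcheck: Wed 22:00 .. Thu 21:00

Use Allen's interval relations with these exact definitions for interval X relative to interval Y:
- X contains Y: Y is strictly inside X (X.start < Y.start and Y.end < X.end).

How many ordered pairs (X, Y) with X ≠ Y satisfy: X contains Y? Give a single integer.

Checking all 90 ordered pairs for relation 'contains'; matching pairs in alphabetical order:
(audit, qa_pass): audit contains qa_pass ✓
(ingest, snapshot): ingest contains snapshot ✓
(ingest, sync_call): ingest contains sync_call ✓
(onboarding, retro): onboarding contains retro ✓
(onboarding, soundcheck): onboarding contains soundcheck ✓
Count: 5.

5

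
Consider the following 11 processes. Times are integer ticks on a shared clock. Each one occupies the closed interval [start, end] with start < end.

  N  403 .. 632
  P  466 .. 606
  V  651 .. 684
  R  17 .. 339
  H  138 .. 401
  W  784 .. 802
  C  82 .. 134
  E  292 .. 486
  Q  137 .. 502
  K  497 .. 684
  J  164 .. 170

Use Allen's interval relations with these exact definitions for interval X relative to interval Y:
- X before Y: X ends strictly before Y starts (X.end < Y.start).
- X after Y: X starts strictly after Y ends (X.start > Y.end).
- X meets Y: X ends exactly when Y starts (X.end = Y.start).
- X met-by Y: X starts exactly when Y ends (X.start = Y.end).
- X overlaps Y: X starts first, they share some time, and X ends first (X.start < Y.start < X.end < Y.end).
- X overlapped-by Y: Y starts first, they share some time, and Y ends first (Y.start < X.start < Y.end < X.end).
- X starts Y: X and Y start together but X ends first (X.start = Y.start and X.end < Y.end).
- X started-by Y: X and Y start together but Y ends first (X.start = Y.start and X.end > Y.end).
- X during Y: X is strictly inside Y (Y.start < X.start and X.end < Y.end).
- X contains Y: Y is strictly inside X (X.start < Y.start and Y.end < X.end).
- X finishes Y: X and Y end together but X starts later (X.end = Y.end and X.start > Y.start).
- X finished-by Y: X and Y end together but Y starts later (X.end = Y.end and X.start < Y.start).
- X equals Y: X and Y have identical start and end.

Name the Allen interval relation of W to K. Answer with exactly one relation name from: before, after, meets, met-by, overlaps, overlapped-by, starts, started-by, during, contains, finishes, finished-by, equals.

after

W = [784, 802]; K = [497, 684].
Compare endpoints: W.start > K.start, W.start > K.end, W.end > K.start, W.end > K.end.
That pattern is 'after'.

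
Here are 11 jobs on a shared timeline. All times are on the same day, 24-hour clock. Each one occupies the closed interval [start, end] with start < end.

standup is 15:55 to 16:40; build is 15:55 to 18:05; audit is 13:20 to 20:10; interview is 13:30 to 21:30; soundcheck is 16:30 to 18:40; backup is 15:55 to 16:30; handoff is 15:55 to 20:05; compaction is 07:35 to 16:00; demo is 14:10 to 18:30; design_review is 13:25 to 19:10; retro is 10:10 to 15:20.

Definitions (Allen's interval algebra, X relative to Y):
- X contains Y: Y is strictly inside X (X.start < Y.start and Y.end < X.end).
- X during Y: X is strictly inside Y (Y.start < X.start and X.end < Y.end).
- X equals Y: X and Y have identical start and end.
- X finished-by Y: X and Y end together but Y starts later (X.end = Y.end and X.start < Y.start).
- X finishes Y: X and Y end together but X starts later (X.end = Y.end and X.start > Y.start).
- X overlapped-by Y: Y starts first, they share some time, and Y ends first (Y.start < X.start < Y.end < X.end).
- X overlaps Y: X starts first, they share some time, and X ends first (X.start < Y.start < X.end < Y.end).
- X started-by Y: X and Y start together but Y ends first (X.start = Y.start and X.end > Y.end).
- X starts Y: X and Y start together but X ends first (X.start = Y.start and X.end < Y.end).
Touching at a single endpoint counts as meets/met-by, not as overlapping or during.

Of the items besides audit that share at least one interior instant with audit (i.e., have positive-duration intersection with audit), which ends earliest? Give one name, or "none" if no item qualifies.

retro

Target audit = [13:20, 20:10].
backup [15:55, 16:30] → during → candidate.
build [15:55, 18:05] → during → candidate.
compaction [07:35, 16:00] → overlaps → candidate.
demo [14:10, 18:30] → during → candidate.
design_review [13:25, 19:10] → during → candidate.
handoff [15:55, 20:05] → during → candidate.
interview [13:30, 21:30] → overlapped-by → candidate.
retro [10:10, 15:20] → overlaps → candidate.
soundcheck [16:30, 18:40] → during → candidate.
standup [15:55, 16:40] → during → candidate.
Among candidates, earliest end is 15:20 → retro.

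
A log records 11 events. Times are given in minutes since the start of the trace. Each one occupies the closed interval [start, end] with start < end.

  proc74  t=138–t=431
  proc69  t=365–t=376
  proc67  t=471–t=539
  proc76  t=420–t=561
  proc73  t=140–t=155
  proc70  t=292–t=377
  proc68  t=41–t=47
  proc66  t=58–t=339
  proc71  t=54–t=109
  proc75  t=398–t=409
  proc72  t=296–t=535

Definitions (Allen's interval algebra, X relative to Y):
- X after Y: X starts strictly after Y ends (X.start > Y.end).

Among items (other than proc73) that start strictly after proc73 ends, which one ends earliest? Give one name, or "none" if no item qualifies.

Target proc73 = [t=140, t=155].
proc66 [t=58, t=339] → contains → excluded.
proc67 [t=471, t=539] → after → candidate.
proc68 [t=41, t=47] → before → excluded.
proc69 [t=365, t=376] → after → candidate.
proc70 [t=292, t=377] → after → candidate.
proc71 [t=54, t=109] → before → excluded.
proc72 [t=296, t=535] → after → candidate.
proc74 [t=138, t=431] → contains → excluded.
proc75 [t=398, t=409] → after → candidate.
proc76 [t=420, t=561] → after → candidate.
Among candidates, earliest end is t=376 → proc69.

proc69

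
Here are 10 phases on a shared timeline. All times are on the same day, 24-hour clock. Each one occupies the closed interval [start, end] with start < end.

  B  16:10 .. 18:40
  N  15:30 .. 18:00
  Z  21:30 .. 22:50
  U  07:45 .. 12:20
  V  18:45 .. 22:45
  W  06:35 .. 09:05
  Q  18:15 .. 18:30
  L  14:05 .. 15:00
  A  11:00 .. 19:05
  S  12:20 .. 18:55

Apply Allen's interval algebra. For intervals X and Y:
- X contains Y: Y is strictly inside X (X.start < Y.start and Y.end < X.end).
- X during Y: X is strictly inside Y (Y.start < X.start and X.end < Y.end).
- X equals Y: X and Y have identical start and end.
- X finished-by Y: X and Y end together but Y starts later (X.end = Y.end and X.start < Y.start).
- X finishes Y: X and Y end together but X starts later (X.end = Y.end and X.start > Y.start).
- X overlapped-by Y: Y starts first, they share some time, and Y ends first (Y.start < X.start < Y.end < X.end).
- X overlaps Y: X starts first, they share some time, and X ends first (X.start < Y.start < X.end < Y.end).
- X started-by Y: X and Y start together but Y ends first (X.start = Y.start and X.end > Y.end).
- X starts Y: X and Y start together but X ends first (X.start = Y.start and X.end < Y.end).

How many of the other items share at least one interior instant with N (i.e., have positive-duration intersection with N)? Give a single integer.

Target N = [15:30, 18:00].
A [11:00, 19:05] → contains → counts.
B [16:10, 18:40] → overlapped-by → counts.
L [14:05, 15:00] → before → no.
Q [18:15, 18:30] → after → no.
S [12:20, 18:55] → contains → counts.
U [07:45, 12:20] → before → no.
V [18:45, 22:45] → after → no.
W [06:35, 09:05] → before → no.
Z [21:30, 22:50] → after → no.
Total: 3.

3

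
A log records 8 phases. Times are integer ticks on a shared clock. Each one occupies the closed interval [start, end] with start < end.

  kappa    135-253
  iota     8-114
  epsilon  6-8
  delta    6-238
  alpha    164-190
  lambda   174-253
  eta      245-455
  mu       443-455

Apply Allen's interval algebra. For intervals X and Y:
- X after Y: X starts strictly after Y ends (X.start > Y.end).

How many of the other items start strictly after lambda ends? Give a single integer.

1

Target lambda = [174, 253].
alpha [164, 190] → overlaps → no.
delta [6, 238] → overlaps → no.
epsilon [6, 8] → before → no.
eta [245, 455] → overlapped-by → no.
iota [8, 114] → before → no.
kappa [135, 253] → finished-by → no.
mu [443, 455] → after → counts.
Total: 1.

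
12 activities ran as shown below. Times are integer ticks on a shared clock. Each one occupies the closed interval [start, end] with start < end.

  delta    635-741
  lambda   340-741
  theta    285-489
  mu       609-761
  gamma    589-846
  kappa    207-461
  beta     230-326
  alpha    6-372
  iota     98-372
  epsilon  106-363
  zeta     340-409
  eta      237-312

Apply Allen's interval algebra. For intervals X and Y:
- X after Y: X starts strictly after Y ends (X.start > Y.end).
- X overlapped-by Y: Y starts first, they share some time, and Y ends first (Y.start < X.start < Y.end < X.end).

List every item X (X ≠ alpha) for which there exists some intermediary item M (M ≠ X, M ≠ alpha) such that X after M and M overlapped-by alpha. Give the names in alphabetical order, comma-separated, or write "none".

delta, gamma, mu

Target alpha = [6, 372].
Intermediaries M with M overlapped-by alpha: kappa, lambda, theta, zeta.
Via kappa — items with X after kappa: delta, gamma, mu.
Via lambda — items with X after lambda: none.
Via theta — items with X after theta: delta, gamma, mu.
Via zeta — items with X after zeta: delta, gamma, mu.
Union: delta, gamma, mu.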